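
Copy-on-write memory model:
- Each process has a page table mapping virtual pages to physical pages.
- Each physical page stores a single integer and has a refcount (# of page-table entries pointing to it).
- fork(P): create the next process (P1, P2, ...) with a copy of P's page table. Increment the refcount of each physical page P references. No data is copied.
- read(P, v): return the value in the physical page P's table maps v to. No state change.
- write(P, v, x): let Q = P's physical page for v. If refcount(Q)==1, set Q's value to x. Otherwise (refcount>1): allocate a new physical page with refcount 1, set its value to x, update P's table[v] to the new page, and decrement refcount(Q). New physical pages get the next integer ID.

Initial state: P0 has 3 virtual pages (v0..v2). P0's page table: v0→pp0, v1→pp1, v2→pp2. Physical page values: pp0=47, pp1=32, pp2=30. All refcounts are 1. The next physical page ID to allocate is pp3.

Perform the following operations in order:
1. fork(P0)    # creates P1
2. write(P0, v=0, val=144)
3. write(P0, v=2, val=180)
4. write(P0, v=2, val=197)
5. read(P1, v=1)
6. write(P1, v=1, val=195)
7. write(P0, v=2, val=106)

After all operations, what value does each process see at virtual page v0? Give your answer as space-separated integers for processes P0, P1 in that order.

Answer: 144 47

Derivation:
Op 1: fork(P0) -> P1. 3 ppages; refcounts: pp0:2 pp1:2 pp2:2
Op 2: write(P0, v0, 144). refcount(pp0)=2>1 -> COPY to pp3. 4 ppages; refcounts: pp0:1 pp1:2 pp2:2 pp3:1
Op 3: write(P0, v2, 180). refcount(pp2)=2>1 -> COPY to pp4. 5 ppages; refcounts: pp0:1 pp1:2 pp2:1 pp3:1 pp4:1
Op 4: write(P0, v2, 197). refcount(pp4)=1 -> write in place. 5 ppages; refcounts: pp0:1 pp1:2 pp2:1 pp3:1 pp4:1
Op 5: read(P1, v1) -> 32. No state change.
Op 6: write(P1, v1, 195). refcount(pp1)=2>1 -> COPY to pp5. 6 ppages; refcounts: pp0:1 pp1:1 pp2:1 pp3:1 pp4:1 pp5:1
Op 7: write(P0, v2, 106). refcount(pp4)=1 -> write in place. 6 ppages; refcounts: pp0:1 pp1:1 pp2:1 pp3:1 pp4:1 pp5:1
P0: v0 -> pp3 = 144
P1: v0 -> pp0 = 47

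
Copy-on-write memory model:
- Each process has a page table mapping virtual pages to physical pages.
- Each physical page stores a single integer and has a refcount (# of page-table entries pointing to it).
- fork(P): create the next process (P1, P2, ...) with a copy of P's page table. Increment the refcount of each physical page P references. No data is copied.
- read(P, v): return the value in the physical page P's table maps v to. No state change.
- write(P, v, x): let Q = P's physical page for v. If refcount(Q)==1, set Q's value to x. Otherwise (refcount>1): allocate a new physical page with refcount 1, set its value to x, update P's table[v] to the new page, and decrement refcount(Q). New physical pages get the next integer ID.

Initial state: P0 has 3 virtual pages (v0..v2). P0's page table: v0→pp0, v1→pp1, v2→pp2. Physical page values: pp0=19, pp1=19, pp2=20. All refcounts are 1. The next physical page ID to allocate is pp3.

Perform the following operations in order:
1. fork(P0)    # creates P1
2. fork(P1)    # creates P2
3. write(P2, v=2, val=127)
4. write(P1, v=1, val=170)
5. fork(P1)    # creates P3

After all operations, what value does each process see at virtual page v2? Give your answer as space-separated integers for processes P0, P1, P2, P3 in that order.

Op 1: fork(P0) -> P1. 3 ppages; refcounts: pp0:2 pp1:2 pp2:2
Op 2: fork(P1) -> P2. 3 ppages; refcounts: pp0:3 pp1:3 pp2:3
Op 3: write(P2, v2, 127). refcount(pp2)=3>1 -> COPY to pp3. 4 ppages; refcounts: pp0:3 pp1:3 pp2:2 pp3:1
Op 4: write(P1, v1, 170). refcount(pp1)=3>1 -> COPY to pp4. 5 ppages; refcounts: pp0:3 pp1:2 pp2:2 pp3:1 pp4:1
Op 5: fork(P1) -> P3. 5 ppages; refcounts: pp0:4 pp1:2 pp2:3 pp3:1 pp4:2
P0: v2 -> pp2 = 20
P1: v2 -> pp2 = 20
P2: v2 -> pp3 = 127
P3: v2 -> pp2 = 20

Answer: 20 20 127 20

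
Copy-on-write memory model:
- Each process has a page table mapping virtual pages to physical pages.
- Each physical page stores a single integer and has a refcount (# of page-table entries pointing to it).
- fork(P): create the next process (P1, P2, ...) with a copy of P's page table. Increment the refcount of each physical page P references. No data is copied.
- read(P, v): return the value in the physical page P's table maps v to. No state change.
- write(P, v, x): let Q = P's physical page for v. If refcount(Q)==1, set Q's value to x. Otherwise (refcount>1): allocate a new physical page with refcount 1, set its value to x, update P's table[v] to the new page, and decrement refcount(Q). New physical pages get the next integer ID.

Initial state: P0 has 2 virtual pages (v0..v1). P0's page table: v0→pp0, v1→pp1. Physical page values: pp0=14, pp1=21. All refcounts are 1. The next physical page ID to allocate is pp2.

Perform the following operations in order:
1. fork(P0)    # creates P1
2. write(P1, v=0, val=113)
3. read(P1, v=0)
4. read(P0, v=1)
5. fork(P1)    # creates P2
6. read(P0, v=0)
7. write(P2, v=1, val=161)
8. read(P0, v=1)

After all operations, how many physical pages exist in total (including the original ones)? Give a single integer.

Answer: 4

Derivation:
Op 1: fork(P0) -> P1. 2 ppages; refcounts: pp0:2 pp1:2
Op 2: write(P1, v0, 113). refcount(pp0)=2>1 -> COPY to pp2. 3 ppages; refcounts: pp0:1 pp1:2 pp2:1
Op 3: read(P1, v0) -> 113. No state change.
Op 4: read(P0, v1) -> 21. No state change.
Op 5: fork(P1) -> P2. 3 ppages; refcounts: pp0:1 pp1:3 pp2:2
Op 6: read(P0, v0) -> 14. No state change.
Op 7: write(P2, v1, 161). refcount(pp1)=3>1 -> COPY to pp3. 4 ppages; refcounts: pp0:1 pp1:2 pp2:2 pp3:1
Op 8: read(P0, v1) -> 21. No state change.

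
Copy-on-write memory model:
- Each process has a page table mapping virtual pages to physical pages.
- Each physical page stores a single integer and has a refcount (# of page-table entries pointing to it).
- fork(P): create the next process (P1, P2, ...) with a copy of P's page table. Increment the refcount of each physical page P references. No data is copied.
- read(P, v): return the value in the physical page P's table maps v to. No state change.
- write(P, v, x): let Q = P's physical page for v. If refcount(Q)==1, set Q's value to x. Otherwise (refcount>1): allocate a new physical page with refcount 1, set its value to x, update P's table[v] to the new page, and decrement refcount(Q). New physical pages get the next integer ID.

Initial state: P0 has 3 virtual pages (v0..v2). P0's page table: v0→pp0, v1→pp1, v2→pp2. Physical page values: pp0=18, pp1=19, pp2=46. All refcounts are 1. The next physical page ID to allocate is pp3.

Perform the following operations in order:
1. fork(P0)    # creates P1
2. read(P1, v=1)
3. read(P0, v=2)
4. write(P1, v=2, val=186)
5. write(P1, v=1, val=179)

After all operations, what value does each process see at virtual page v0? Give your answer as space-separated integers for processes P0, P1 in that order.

Op 1: fork(P0) -> P1. 3 ppages; refcounts: pp0:2 pp1:2 pp2:2
Op 2: read(P1, v1) -> 19. No state change.
Op 3: read(P0, v2) -> 46. No state change.
Op 4: write(P1, v2, 186). refcount(pp2)=2>1 -> COPY to pp3. 4 ppages; refcounts: pp0:2 pp1:2 pp2:1 pp3:1
Op 5: write(P1, v1, 179). refcount(pp1)=2>1 -> COPY to pp4. 5 ppages; refcounts: pp0:2 pp1:1 pp2:1 pp3:1 pp4:1
P0: v0 -> pp0 = 18
P1: v0 -> pp0 = 18

Answer: 18 18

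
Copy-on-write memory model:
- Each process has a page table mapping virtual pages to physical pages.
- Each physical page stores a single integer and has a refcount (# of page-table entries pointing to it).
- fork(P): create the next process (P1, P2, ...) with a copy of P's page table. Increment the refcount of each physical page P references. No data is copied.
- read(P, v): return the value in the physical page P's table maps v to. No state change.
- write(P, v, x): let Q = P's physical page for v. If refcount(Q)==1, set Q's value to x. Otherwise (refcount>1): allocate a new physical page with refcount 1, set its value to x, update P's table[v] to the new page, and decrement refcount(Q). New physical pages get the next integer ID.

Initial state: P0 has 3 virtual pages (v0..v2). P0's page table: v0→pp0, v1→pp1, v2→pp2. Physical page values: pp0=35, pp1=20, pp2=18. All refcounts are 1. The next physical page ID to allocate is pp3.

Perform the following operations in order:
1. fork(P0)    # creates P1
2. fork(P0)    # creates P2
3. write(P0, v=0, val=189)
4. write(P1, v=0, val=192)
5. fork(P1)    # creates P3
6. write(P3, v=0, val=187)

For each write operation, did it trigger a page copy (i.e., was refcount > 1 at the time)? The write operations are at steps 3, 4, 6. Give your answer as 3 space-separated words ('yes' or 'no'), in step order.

Op 1: fork(P0) -> P1. 3 ppages; refcounts: pp0:2 pp1:2 pp2:2
Op 2: fork(P0) -> P2. 3 ppages; refcounts: pp0:3 pp1:3 pp2:3
Op 3: write(P0, v0, 189). refcount(pp0)=3>1 -> COPY to pp3. 4 ppages; refcounts: pp0:2 pp1:3 pp2:3 pp3:1
Op 4: write(P1, v0, 192). refcount(pp0)=2>1 -> COPY to pp4. 5 ppages; refcounts: pp0:1 pp1:3 pp2:3 pp3:1 pp4:1
Op 5: fork(P1) -> P3. 5 ppages; refcounts: pp0:1 pp1:4 pp2:4 pp3:1 pp4:2
Op 6: write(P3, v0, 187). refcount(pp4)=2>1 -> COPY to pp5. 6 ppages; refcounts: pp0:1 pp1:4 pp2:4 pp3:1 pp4:1 pp5:1

yes yes yes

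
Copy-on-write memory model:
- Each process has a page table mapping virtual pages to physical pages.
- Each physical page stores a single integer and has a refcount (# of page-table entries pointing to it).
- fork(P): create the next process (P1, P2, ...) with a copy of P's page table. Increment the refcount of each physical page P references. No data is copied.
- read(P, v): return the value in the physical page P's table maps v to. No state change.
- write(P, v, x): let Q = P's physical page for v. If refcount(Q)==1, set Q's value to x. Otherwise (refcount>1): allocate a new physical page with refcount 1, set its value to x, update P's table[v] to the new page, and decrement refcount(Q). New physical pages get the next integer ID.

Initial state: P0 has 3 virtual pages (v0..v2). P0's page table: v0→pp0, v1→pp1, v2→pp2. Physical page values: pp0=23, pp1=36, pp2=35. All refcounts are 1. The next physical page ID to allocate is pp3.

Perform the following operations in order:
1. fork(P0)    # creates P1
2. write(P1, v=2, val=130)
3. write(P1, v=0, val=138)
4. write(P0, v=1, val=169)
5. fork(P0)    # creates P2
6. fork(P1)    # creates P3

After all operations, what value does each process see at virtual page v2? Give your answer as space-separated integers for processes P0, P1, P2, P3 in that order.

Op 1: fork(P0) -> P1. 3 ppages; refcounts: pp0:2 pp1:2 pp2:2
Op 2: write(P1, v2, 130). refcount(pp2)=2>1 -> COPY to pp3. 4 ppages; refcounts: pp0:2 pp1:2 pp2:1 pp3:1
Op 3: write(P1, v0, 138). refcount(pp0)=2>1 -> COPY to pp4. 5 ppages; refcounts: pp0:1 pp1:2 pp2:1 pp3:1 pp4:1
Op 4: write(P0, v1, 169). refcount(pp1)=2>1 -> COPY to pp5. 6 ppages; refcounts: pp0:1 pp1:1 pp2:1 pp3:1 pp4:1 pp5:1
Op 5: fork(P0) -> P2. 6 ppages; refcounts: pp0:2 pp1:1 pp2:2 pp3:1 pp4:1 pp5:2
Op 6: fork(P1) -> P3. 6 ppages; refcounts: pp0:2 pp1:2 pp2:2 pp3:2 pp4:2 pp5:2
P0: v2 -> pp2 = 35
P1: v2 -> pp3 = 130
P2: v2 -> pp2 = 35
P3: v2 -> pp3 = 130

Answer: 35 130 35 130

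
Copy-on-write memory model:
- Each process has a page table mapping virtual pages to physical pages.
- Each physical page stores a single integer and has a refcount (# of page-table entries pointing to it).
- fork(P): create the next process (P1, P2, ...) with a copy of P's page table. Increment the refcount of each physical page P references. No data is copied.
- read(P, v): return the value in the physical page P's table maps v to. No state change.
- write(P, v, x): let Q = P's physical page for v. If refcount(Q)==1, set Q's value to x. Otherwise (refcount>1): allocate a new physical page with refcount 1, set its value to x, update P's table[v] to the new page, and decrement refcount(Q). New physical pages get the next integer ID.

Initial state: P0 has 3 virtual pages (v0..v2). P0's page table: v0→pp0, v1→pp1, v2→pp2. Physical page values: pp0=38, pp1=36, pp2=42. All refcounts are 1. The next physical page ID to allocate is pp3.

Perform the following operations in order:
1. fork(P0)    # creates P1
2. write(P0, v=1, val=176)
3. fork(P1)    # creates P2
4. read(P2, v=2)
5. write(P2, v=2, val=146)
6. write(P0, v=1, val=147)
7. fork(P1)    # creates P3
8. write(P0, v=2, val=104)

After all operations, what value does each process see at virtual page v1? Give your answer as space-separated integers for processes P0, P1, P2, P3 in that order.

Op 1: fork(P0) -> P1. 3 ppages; refcounts: pp0:2 pp1:2 pp2:2
Op 2: write(P0, v1, 176). refcount(pp1)=2>1 -> COPY to pp3. 4 ppages; refcounts: pp0:2 pp1:1 pp2:2 pp3:1
Op 3: fork(P1) -> P2. 4 ppages; refcounts: pp0:3 pp1:2 pp2:3 pp3:1
Op 4: read(P2, v2) -> 42. No state change.
Op 5: write(P2, v2, 146). refcount(pp2)=3>1 -> COPY to pp4. 5 ppages; refcounts: pp0:3 pp1:2 pp2:2 pp3:1 pp4:1
Op 6: write(P0, v1, 147). refcount(pp3)=1 -> write in place. 5 ppages; refcounts: pp0:3 pp1:2 pp2:2 pp3:1 pp4:1
Op 7: fork(P1) -> P3. 5 ppages; refcounts: pp0:4 pp1:3 pp2:3 pp3:1 pp4:1
Op 8: write(P0, v2, 104). refcount(pp2)=3>1 -> COPY to pp5. 6 ppages; refcounts: pp0:4 pp1:3 pp2:2 pp3:1 pp4:1 pp5:1
P0: v1 -> pp3 = 147
P1: v1 -> pp1 = 36
P2: v1 -> pp1 = 36
P3: v1 -> pp1 = 36

Answer: 147 36 36 36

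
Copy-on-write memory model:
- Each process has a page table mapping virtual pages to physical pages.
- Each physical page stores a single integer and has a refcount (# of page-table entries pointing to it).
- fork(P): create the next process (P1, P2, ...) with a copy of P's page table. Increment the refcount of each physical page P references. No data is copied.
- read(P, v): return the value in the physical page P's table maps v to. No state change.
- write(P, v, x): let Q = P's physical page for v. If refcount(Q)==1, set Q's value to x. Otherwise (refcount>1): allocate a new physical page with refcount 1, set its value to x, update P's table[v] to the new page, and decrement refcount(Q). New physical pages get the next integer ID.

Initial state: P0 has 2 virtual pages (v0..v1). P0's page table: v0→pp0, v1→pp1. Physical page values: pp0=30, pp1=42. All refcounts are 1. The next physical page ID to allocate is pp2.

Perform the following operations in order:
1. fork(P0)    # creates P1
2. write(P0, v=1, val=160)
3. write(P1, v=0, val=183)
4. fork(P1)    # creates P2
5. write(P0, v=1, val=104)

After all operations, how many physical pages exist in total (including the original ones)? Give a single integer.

Answer: 4

Derivation:
Op 1: fork(P0) -> P1. 2 ppages; refcounts: pp0:2 pp1:2
Op 2: write(P0, v1, 160). refcount(pp1)=2>1 -> COPY to pp2. 3 ppages; refcounts: pp0:2 pp1:1 pp2:1
Op 3: write(P1, v0, 183). refcount(pp0)=2>1 -> COPY to pp3. 4 ppages; refcounts: pp0:1 pp1:1 pp2:1 pp3:1
Op 4: fork(P1) -> P2. 4 ppages; refcounts: pp0:1 pp1:2 pp2:1 pp3:2
Op 5: write(P0, v1, 104). refcount(pp2)=1 -> write in place. 4 ppages; refcounts: pp0:1 pp1:2 pp2:1 pp3:2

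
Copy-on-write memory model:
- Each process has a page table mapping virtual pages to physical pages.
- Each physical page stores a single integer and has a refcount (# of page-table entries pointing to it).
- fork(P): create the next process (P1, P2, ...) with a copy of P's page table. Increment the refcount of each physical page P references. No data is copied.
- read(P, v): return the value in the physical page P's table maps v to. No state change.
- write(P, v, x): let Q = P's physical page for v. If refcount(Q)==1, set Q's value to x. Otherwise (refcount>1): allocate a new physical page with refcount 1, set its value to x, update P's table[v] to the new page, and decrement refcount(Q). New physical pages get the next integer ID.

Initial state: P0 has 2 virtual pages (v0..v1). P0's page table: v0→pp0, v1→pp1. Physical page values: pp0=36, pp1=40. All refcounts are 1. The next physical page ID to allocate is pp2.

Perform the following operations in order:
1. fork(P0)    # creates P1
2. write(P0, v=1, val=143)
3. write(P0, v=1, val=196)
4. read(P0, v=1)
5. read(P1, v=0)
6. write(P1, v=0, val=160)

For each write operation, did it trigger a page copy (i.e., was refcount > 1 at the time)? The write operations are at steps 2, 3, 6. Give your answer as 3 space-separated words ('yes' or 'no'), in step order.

Op 1: fork(P0) -> P1. 2 ppages; refcounts: pp0:2 pp1:2
Op 2: write(P0, v1, 143). refcount(pp1)=2>1 -> COPY to pp2. 3 ppages; refcounts: pp0:2 pp1:1 pp2:1
Op 3: write(P0, v1, 196). refcount(pp2)=1 -> write in place. 3 ppages; refcounts: pp0:2 pp1:1 pp2:1
Op 4: read(P0, v1) -> 196. No state change.
Op 5: read(P1, v0) -> 36. No state change.
Op 6: write(P1, v0, 160). refcount(pp0)=2>1 -> COPY to pp3. 4 ppages; refcounts: pp0:1 pp1:1 pp2:1 pp3:1

yes no yes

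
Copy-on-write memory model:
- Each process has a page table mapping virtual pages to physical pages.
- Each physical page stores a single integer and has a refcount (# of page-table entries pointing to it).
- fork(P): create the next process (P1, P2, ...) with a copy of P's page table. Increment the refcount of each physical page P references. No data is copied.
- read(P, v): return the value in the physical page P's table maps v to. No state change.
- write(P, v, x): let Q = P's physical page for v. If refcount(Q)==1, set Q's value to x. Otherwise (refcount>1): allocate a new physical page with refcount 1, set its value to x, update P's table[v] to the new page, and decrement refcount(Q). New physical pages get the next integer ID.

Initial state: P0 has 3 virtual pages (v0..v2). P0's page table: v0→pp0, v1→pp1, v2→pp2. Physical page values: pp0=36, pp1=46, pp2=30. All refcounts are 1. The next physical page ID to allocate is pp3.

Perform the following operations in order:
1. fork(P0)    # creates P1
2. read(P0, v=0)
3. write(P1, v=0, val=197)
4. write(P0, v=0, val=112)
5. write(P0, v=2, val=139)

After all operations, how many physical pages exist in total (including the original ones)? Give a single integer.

Op 1: fork(P0) -> P1. 3 ppages; refcounts: pp0:2 pp1:2 pp2:2
Op 2: read(P0, v0) -> 36. No state change.
Op 3: write(P1, v0, 197). refcount(pp0)=2>1 -> COPY to pp3. 4 ppages; refcounts: pp0:1 pp1:2 pp2:2 pp3:1
Op 4: write(P0, v0, 112). refcount(pp0)=1 -> write in place. 4 ppages; refcounts: pp0:1 pp1:2 pp2:2 pp3:1
Op 5: write(P0, v2, 139). refcount(pp2)=2>1 -> COPY to pp4. 5 ppages; refcounts: pp0:1 pp1:2 pp2:1 pp3:1 pp4:1

Answer: 5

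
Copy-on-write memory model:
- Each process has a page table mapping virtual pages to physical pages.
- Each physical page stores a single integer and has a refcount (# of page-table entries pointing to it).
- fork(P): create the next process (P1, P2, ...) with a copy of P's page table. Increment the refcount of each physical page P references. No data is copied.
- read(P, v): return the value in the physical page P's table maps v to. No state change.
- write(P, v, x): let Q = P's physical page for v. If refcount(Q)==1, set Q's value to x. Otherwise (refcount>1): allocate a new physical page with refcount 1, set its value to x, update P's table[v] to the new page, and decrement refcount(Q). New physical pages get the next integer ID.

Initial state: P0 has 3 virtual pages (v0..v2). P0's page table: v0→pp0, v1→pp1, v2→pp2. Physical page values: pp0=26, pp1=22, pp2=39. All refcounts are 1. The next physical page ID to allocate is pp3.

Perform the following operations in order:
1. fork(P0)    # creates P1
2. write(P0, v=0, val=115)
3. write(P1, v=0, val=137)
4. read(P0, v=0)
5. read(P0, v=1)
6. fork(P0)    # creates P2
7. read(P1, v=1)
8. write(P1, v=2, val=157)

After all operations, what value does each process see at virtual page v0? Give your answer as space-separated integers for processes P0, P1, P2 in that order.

Op 1: fork(P0) -> P1. 3 ppages; refcounts: pp0:2 pp1:2 pp2:2
Op 2: write(P0, v0, 115). refcount(pp0)=2>1 -> COPY to pp3. 4 ppages; refcounts: pp0:1 pp1:2 pp2:2 pp3:1
Op 3: write(P1, v0, 137). refcount(pp0)=1 -> write in place. 4 ppages; refcounts: pp0:1 pp1:2 pp2:2 pp3:1
Op 4: read(P0, v0) -> 115. No state change.
Op 5: read(P0, v1) -> 22. No state change.
Op 6: fork(P0) -> P2. 4 ppages; refcounts: pp0:1 pp1:3 pp2:3 pp3:2
Op 7: read(P1, v1) -> 22. No state change.
Op 8: write(P1, v2, 157). refcount(pp2)=3>1 -> COPY to pp4. 5 ppages; refcounts: pp0:1 pp1:3 pp2:2 pp3:2 pp4:1
P0: v0 -> pp3 = 115
P1: v0 -> pp0 = 137
P2: v0 -> pp3 = 115

Answer: 115 137 115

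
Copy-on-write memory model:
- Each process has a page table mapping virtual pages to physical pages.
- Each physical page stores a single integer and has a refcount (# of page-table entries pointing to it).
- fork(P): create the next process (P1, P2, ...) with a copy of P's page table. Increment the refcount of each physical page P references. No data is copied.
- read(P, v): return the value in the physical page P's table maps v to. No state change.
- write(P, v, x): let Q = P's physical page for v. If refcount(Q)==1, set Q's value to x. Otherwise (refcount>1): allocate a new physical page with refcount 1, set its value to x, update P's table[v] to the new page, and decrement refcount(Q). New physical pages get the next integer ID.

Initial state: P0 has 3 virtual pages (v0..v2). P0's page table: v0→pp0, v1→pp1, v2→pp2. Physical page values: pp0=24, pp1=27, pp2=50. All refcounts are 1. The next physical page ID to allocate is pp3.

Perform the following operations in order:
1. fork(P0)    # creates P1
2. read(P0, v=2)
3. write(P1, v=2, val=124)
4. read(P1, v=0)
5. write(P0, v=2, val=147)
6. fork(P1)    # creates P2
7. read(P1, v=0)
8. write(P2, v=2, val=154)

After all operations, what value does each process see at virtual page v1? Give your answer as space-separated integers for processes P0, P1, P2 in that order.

Answer: 27 27 27

Derivation:
Op 1: fork(P0) -> P1. 3 ppages; refcounts: pp0:2 pp1:2 pp2:2
Op 2: read(P0, v2) -> 50. No state change.
Op 3: write(P1, v2, 124). refcount(pp2)=2>1 -> COPY to pp3. 4 ppages; refcounts: pp0:2 pp1:2 pp2:1 pp3:1
Op 4: read(P1, v0) -> 24. No state change.
Op 5: write(P0, v2, 147). refcount(pp2)=1 -> write in place. 4 ppages; refcounts: pp0:2 pp1:2 pp2:1 pp3:1
Op 6: fork(P1) -> P2. 4 ppages; refcounts: pp0:3 pp1:3 pp2:1 pp3:2
Op 7: read(P1, v0) -> 24. No state change.
Op 8: write(P2, v2, 154). refcount(pp3)=2>1 -> COPY to pp4. 5 ppages; refcounts: pp0:3 pp1:3 pp2:1 pp3:1 pp4:1
P0: v1 -> pp1 = 27
P1: v1 -> pp1 = 27
P2: v1 -> pp1 = 27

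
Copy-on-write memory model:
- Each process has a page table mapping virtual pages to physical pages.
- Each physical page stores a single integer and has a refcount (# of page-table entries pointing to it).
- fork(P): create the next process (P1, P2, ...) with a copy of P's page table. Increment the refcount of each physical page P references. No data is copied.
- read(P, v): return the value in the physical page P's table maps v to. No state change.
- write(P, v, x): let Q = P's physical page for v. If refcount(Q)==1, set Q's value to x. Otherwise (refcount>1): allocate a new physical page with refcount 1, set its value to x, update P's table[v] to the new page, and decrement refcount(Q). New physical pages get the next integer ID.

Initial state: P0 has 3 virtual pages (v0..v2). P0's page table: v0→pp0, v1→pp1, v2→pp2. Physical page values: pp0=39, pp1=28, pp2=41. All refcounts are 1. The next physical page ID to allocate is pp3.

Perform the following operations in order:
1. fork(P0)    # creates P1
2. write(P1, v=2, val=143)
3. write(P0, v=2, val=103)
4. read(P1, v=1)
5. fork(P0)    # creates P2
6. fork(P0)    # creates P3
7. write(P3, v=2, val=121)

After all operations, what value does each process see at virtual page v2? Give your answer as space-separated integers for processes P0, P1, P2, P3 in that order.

Answer: 103 143 103 121

Derivation:
Op 1: fork(P0) -> P1. 3 ppages; refcounts: pp0:2 pp1:2 pp2:2
Op 2: write(P1, v2, 143). refcount(pp2)=2>1 -> COPY to pp3. 4 ppages; refcounts: pp0:2 pp1:2 pp2:1 pp3:1
Op 3: write(P0, v2, 103). refcount(pp2)=1 -> write in place. 4 ppages; refcounts: pp0:2 pp1:2 pp2:1 pp3:1
Op 4: read(P1, v1) -> 28. No state change.
Op 5: fork(P0) -> P2. 4 ppages; refcounts: pp0:3 pp1:3 pp2:2 pp3:1
Op 6: fork(P0) -> P3. 4 ppages; refcounts: pp0:4 pp1:4 pp2:3 pp3:1
Op 7: write(P3, v2, 121). refcount(pp2)=3>1 -> COPY to pp4. 5 ppages; refcounts: pp0:4 pp1:4 pp2:2 pp3:1 pp4:1
P0: v2 -> pp2 = 103
P1: v2 -> pp3 = 143
P2: v2 -> pp2 = 103
P3: v2 -> pp4 = 121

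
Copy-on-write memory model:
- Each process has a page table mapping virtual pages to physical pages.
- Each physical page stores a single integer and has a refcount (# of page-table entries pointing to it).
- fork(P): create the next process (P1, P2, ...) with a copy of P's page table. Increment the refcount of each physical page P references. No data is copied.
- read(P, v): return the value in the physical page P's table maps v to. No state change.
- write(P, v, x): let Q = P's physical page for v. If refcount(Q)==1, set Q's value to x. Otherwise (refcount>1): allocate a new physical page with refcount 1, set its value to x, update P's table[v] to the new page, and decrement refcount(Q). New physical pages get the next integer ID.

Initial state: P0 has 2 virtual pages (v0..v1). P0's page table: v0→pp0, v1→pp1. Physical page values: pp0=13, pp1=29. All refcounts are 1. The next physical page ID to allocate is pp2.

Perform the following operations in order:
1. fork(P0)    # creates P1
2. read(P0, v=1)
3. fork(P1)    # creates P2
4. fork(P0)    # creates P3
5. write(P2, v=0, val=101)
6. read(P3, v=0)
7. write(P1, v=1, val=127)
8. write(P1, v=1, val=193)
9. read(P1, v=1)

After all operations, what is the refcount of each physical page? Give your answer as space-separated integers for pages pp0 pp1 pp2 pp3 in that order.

Op 1: fork(P0) -> P1. 2 ppages; refcounts: pp0:2 pp1:2
Op 2: read(P0, v1) -> 29. No state change.
Op 3: fork(P1) -> P2. 2 ppages; refcounts: pp0:3 pp1:3
Op 4: fork(P0) -> P3. 2 ppages; refcounts: pp0:4 pp1:4
Op 5: write(P2, v0, 101). refcount(pp0)=4>1 -> COPY to pp2. 3 ppages; refcounts: pp0:3 pp1:4 pp2:1
Op 6: read(P3, v0) -> 13. No state change.
Op 7: write(P1, v1, 127). refcount(pp1)=4>1 -> COPY to pp3. 4 ppages; refcounts: pp0:3 pp1:3 pp2:1 pp3:1
Op 8: write(P1, v1, 193). refcount(pp3)=1 -> write in place. 4 ppages; refcounts: pp0:3 pp1:3 pp2:1 pp3:1
Op 9: read(P1, v1) -> 193. No state change.

Answer: 3 3 1 1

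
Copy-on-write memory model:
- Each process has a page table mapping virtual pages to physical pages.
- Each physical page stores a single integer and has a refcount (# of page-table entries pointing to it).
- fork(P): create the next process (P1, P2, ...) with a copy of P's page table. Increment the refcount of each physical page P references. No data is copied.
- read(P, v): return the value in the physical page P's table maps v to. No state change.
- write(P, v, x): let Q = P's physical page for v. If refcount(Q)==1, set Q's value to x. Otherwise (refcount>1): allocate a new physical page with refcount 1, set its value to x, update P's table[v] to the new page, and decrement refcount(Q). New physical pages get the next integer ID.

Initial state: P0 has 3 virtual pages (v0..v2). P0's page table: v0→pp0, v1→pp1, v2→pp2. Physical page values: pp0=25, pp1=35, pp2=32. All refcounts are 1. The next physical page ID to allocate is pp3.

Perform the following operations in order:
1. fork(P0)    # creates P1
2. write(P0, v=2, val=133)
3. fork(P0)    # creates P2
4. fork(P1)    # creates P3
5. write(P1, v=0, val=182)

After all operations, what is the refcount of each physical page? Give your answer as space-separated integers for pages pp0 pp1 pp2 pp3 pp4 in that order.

Op 1: fork(P0) -> P1. 3 ppages; refcounts: pp0:2 pp1:2 pp2:2
Op 2: write(P0, v2, 133). refcount(pp2)=2>1 -> COPY to pp3. 4 ppages; refcounts: pp0:2 pp1:2 pp2:1 pp3:1
Op 3: fork(P0) -> P2. 4 ppages; refcounts: pp0:3 pp1:3 pp2:1 pp3:2
Op 4: fork(P1) -> P3. 4 ppages; refcounts: pp0:4 pp1:4 pp2:2 pp3:2
Op 5: write(P1, v0, 182). refcount(pp0)=4>1 -> COPY to pp4. 5 ppages; refcounts: pp0:3 pp1:4 pp2:2 pp3:2 pp4:1

Answer: 3 4 2 2 1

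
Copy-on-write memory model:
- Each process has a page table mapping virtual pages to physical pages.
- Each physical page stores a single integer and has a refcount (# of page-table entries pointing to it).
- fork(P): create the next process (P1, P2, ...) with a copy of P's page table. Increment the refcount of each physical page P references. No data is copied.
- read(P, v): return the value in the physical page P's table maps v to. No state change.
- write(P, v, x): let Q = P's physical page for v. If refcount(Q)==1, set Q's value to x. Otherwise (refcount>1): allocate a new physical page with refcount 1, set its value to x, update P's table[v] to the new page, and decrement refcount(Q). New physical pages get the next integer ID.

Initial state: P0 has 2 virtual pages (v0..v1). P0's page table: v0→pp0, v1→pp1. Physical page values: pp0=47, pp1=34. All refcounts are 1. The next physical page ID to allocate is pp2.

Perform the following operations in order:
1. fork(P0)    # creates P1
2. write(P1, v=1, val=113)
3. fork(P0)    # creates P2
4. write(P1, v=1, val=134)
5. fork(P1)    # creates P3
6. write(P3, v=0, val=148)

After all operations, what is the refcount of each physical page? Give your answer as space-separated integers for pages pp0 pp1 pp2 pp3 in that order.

Answer: 3 2 2 1

Derivation:
Op 1: fork(P0) -> P1. 2 ppages; refcounts: pp0:2 pp1:2
Op 2: write(P1, v1, 113). refcount(pp1)=2>1 -> COPY to pp2. 3 ppages; refcounts: pp0:2 pp1:1 pp2:1
Op 3: fork(P0) -> P2. 3 ppages; refcounts: pp0:3 pp1:2 pp2:1
Op 4: write(P1, v1, 134). refcount(pp2)=1 -> write in place. 3 ppages; refcounts: pp0:3 pp1:2 pp2:1
Op 5: fork(P1) -> P3. 3 ppages; refcounts: pp0:4 pp1:2 pp2:2
Op 6: write(P3, v0, 148). refcount(pp0)=4>1 -> COPY to pp3. 4 ppages; refcounts: pp0:3 pp1:2 pp2:2 pp3:1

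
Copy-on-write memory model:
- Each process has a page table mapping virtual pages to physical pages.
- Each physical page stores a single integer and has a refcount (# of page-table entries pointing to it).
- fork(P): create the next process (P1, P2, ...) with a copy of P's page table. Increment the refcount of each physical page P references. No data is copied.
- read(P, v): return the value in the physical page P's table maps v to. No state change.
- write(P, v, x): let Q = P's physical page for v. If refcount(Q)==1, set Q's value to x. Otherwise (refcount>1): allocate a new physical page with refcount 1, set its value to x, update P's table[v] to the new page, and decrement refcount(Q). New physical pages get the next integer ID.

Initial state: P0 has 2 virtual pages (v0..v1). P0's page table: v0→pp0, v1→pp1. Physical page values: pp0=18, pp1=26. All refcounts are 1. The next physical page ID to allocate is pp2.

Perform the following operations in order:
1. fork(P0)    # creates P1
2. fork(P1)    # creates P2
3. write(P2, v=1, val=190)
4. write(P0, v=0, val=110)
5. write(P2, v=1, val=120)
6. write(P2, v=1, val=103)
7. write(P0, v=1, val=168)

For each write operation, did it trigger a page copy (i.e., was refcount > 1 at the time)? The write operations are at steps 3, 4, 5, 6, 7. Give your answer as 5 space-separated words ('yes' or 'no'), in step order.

Op 1: fork(P0) -> P1. 2 ppages; refcounts: pp0:2 pp1:2
Op 2: fork(P1) -> P2. 2 ppages; refcounts: pp0:3 pp1:3
Op 3: write(P2, v1, 190). refcount(pp1)=3>1 -> COPY to pp2. 3 ppages; refcounts: pp0:3 pp1:2 pp2:1
Op 4: write(P0, v0, 110). refcount(pp0)=3>1 -> COPY to pp3. 4 ppages; refcounts: pp0:2 pp1:2 pp2:1 pp3:1
Op 5: write(P2, v1, 120). refcount(pp2)=1 -> write in place. 4 ppages; refcounts: pp0:2 pp1:2 pp2:1 pp3:1
Op 6: write(P2, v1, 103). refcount(pp2)=1 -> write in place. 4 ppages; refcounts: pp0:2 pp1:2 pp2:1 pp3:1
Op 7: write(P0, v1, 168). refcount(pp1)=2>1 -> COPY to pp4. 5 ppages; refcounts: pp0:2 pp1:1 pp2:1 pp3:1 pp4:1

yes yes no no yes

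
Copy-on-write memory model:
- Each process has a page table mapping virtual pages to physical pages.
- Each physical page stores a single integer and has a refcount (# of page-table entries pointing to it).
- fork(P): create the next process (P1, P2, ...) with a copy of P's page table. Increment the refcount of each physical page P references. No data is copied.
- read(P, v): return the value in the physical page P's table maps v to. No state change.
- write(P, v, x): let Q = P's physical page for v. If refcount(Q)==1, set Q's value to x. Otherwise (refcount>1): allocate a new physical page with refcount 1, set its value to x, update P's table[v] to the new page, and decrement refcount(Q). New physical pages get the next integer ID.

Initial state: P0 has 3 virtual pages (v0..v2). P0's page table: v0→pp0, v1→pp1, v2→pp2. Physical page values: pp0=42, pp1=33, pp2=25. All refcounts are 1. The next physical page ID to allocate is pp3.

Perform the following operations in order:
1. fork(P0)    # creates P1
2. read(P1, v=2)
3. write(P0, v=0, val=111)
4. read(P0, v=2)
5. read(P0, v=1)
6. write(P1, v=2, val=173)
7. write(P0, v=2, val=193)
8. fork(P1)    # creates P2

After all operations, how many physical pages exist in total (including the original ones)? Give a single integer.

Answer: 5

Derivation:
Op 1: fork(P0) -> P1. 3 ppages; refcounts: pp0:2 pp1:2 pp2:2
Op 2: read(P1, v2) -> 25. No state change.
Op 3: write(P0, v0, 111). refcount(pp0)=2>1 -> COPY to pp3. 4 ppages; refcounts: pp0:1 pp1:2 pp2:2 pp3:1
Op 4: read(P0, v2) -> 25. No state change.
Op 5: read(P0, v1) -> 33. No state change.
Op 6: write(P1, v2, 173). refcount(pp2)=2>1 -> COPY to pp4. 5 ppages; refcounts: pp0:1 pp1:2 pp2:1 pp3:1 pp4:1
Op 7: write(P0, v2, 193). refcount(pp2)=1 -> write in place. 5 ppages; refcounts: pp0:1 pp1:2 pp2:1 pp3:1 pp4:1
Op 8: fork(P1) -> P2. 5 ppages; refcounts: pp0:2 pp1:3 pp2:1 pp3:1 pp4:2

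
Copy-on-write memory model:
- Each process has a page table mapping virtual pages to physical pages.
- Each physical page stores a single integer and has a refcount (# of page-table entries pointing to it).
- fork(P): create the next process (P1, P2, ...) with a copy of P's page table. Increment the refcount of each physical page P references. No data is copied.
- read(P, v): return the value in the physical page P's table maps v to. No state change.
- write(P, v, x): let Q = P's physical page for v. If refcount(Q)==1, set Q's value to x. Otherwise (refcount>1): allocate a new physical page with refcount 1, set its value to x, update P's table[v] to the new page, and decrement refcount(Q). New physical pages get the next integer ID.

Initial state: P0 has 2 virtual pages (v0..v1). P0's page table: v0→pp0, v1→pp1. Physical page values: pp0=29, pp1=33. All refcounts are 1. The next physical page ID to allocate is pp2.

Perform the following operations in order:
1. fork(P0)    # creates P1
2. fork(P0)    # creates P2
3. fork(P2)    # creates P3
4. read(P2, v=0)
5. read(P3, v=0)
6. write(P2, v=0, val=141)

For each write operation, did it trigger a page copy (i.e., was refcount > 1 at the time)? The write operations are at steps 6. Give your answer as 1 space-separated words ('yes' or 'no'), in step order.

Op 1: fork(P0) -> P1. 2 ppages; refcounts: pp0:2 pp1:2
Op 2: fork(P0) -> P2. 2 ppages; refcounts: pp0:3 pp1:3
Op 3: fork(P2) -> P3. 2 ppages; refcounts: pp0:4 pp1:4
Op 4: read(P2, v0) -> 29. No state change.
Op 5: read(P3, v0) -> 29. No state change.
Op 6: write(P2, v0, 141). refcount(pp0)=4>1 -> COPY to pp2. 3 ppages; refcounts: pp0:3 pp1:4 pp2:1

yes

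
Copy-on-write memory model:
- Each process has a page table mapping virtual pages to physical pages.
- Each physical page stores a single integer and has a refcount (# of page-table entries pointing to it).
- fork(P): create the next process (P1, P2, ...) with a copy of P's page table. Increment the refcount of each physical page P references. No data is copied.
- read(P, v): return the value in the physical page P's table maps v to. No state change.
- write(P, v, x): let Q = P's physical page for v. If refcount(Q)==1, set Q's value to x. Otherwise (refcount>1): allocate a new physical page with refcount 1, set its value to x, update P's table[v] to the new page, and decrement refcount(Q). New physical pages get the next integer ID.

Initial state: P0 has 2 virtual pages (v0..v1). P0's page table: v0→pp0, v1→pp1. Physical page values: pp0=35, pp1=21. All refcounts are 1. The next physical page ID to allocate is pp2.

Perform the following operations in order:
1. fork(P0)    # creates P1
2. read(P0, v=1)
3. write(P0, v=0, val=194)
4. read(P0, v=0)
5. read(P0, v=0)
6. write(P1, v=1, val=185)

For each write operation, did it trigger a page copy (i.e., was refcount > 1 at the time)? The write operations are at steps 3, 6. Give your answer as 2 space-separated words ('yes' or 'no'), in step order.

Op 1: fork(P0) -> P1. 2 ppages; refcounts: pp0:2 pp1:2
Op 2: read(P0, v1) -> 21. No state change.
Op 3: write(P0, v0, 194). refcount(pp0)=2>1 -> COPY to pp2. 3 ppages; refcounts: pp0:1 pp1:2 pp2:1
Op 4: read(P0, v0) -> 194. No state change.
Op 5: read(P0, v0) -> 194. No state change.
Op 6: write(P1, v1, 185). refcount(pp1)=2>1 -> COPY to pp3. 4 ppages; refcounts: pp0:1 pp1:1 pp2:1 pp3:1

yes yes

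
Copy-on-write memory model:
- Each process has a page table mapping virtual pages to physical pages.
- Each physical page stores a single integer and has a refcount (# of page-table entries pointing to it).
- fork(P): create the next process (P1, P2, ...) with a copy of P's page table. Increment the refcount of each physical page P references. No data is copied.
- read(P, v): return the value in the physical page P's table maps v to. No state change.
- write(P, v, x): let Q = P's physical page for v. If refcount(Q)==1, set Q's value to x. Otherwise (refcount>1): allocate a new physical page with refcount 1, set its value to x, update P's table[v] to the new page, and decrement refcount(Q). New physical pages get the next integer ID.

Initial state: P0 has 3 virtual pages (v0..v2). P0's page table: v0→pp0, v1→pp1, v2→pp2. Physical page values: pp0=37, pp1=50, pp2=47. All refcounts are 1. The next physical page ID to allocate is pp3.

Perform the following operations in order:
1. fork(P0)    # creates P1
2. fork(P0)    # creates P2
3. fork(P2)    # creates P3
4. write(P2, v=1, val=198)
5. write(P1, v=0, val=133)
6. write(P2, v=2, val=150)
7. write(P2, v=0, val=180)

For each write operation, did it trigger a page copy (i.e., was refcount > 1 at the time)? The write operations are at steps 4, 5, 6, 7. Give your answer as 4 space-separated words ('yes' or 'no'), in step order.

Op 1: fork(P0) -> P1. 3 ppages; refcounts: pp0:2 pp1:2 pp2:2
Op 2: fork(P0) -> P2. 3 ppages; refcounts: pp0:3 pp1:3 pp2:3
Op 3: fork(P2) -> P3. 3 ppages; refcounts: pp0:4 pp1:4 pp2:4
Op 4: write(P2, v1, 198). refcount(pp1)=4>1 -> COPY to pp3. 4 ppages; refcounts: pp0:4 pp1:3 pp2:4 pp3:1
Op 5: write(P1, v0, 133). refcount(pp0)=4>1 -> COPY to pp4. 5 ppages; refcounts: pp0:3 pp1:3 pp2:4 pp3:1 pp4:1
Op 6: write(P2, v2, 150). refcount(pp2)=4>1 -> COPY to pp5. 6 ppages; refcounts: pp0:3 pp1:3 pp2:3 pp3:1 pp4:1 pp5:1
Op 7: write(P2, v0, 180). refcount(pp0)=3>1 -> COPY to pp6. 7 ppages; refcounts: pp0:2 pp1:3 pp2:3 pp3:1 pp4:1 pp5:1 pp6:1

yes yes yes yes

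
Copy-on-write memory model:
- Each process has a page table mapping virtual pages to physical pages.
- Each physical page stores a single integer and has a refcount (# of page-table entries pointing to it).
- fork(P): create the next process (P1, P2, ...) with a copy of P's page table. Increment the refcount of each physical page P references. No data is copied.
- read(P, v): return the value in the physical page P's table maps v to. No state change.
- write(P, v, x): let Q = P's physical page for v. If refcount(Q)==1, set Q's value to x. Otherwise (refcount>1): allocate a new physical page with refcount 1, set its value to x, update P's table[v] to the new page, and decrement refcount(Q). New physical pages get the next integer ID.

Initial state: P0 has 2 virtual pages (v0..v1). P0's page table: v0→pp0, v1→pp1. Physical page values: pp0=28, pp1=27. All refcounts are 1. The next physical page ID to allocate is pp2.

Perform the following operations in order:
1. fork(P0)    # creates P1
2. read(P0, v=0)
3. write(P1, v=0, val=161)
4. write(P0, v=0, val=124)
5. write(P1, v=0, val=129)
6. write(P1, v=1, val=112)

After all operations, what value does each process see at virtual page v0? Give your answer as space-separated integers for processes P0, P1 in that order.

Op 1: fork(P0) -> P1. 2 ppages; refcounts: pp0:2 pp1:2
Op 2: read(P0, v0) -> 28. No state change.
Op 3: write(P1, v0, 161). refcount(pp0)=2>1 -> COPY to pp2. 3 ppages; refcounts: pp0:1 pp1:2 pp2:1
Op 4: write(P0, v0, 124). refcount(pp0)=1 -> write in place. 3 ppages; refcounts: pp0:1 pp1:2 pp2:1
Op 5: write(P1, v0, 129). refcount(pp2)=1 -> write in place. 3 ppages; refcounts: pp0:1 pp1:2 pp2:1
Op 6: write(P1, v1, 112). refcount(pp1)=2>1 -> COPY to pp3. 4 ppages; refcounts: pp0:1 pp1:1 pp2:1 pp3:1
P0: v0 -> pp0 = 124
P1: v0 -> pp2 = 129

Answer: 124 129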